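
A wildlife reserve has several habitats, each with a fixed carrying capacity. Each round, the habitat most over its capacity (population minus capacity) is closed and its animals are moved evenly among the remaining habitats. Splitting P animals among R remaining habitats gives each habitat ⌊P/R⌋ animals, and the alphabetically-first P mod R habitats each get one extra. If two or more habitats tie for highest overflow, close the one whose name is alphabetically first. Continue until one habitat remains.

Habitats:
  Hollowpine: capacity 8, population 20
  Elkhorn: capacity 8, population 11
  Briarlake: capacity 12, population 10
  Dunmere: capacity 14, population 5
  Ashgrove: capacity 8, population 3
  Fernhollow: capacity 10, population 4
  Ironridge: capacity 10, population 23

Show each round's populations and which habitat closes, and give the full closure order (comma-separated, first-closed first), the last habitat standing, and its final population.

Closure order: Ironridge, Hollowpine, Elkhorn, Briarlake, Ashgrove, Dunmere
Last habitat: Fernhollow with 76 animals

Round 1: Ashgrove=3 Briarlake=10 Dunmere=5 Elkhorn=11 Fernhollow=4 Hollowpine=20 Ironridge=23 → close Ironridge (overflow 13)
  23÷6 = 3 each, +1 to first 5
Round 2: Ashgrove=7 Briarlake=14 Dunmere=9 Elkhorn=15 Fernhollow=8 Hollowpine=23 → close Hollowpine (overflow 15)
  23÷5 = 4 each, +1 to first 3
Round 3: Ashgrove=12 Briarlake=19 Dunmere=14 Elkhorn=19 Fernhollow=12 → close Elkhorn (overflow 11)
  19÷4 = 4 each, +1 to first 3
Round 4: Ashgrove=17 Briarlake=24 Dunmere=19 Fernhollow=16 → close Briarlake (overflow 12)
  24÷3 = 8 each, +1 to first 0
Round 5: Ashgrove=25 Dunmere=27 Fernhollow=24 → close Ashgrove (overflow 17)
  25÷2 = 12 each, +1 to first 1
Round 6: Dunmere=40 Fernhollow=36 → close Dunmere (overflow 26)
  40÷1 = 40 each, +1 to first 0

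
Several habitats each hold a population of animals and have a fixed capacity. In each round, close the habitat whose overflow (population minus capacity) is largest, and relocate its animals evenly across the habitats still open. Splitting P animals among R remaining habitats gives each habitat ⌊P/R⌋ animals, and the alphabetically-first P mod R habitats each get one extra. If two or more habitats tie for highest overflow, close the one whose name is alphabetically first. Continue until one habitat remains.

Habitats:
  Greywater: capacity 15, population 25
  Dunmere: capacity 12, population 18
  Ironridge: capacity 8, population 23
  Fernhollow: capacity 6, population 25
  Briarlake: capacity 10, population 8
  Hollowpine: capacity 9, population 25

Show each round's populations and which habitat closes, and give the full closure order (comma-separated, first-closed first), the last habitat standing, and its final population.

Round 1: Briarlake=8 Dunmere=18 Fernhollow=25 Greywater=25 Hollowpine=25 Ironridge=23 → close Fernhollow (overflow 19)
  25÷5 = 5 each, +1 to first 0
Round 2: Briarlake=13 Dunmere=23 Greywater=30 Hollowpine=30 Ironridge=28 → close Hollowpine (overflow 21)
  30÷4 = 7 each, +1 to first 2
Round 3: Briarlake=21 Dunmere=31 Greywater=37 Ironridge=35 → close Ironridge (overflow 27)
  35÷3 = 11 each, +1 to first 2
Round 4: Briarlake=33 Dunmere=43 Greywater=48 → close Greywater (overflow 33)
  48÷2 = 24 each, +1 to first 0
Round 5: Briarlake=57 Dunmere=67 → close Dunmere (overflow 55)
  67÷1 = 67 each, +1 to first 0

Closure order: Fernhollow, Hollowpine, Ironridge, Greywater, Dunmere
Last habitat: Briarlake with 124 animals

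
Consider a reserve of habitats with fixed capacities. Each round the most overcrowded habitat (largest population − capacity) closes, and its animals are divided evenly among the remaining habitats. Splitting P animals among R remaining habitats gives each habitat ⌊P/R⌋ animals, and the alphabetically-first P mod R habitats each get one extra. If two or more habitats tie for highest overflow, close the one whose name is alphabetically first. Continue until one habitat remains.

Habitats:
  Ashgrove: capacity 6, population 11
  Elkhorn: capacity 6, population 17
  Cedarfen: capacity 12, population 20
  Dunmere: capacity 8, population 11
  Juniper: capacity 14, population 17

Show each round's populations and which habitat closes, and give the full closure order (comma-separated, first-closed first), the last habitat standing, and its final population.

Closure order: Elkhorn, Cedarfen, Ashgrove, Dunmere
Last habitat: Juniper with 76 animals

Round 1: Ashgrove=11 Cedarfen=20 Dunmere=11 Elkhorn=17 Juniper=17 → close Elkhorn (overflow 11)
  17÷4 = 4 each, +1 to first 1
Round 2: Ashgrove=16 Cedarfen=24 Dunmere=15 Juniper=21 → close Cedarfen (overflow 12)
  24÷3 = 8 each, +1 to first 0
Round 3: Ashgrove=24 Dunmere=23 Juniper=29 → close Ashgrove (overflow 18)
  24÷2 = 12 each, +1 to first 0
Round 4: Dunmere=35 Juniper=41 → close Dunmere (overflow 27)
  35÷1 = 35 each, +1 to first 0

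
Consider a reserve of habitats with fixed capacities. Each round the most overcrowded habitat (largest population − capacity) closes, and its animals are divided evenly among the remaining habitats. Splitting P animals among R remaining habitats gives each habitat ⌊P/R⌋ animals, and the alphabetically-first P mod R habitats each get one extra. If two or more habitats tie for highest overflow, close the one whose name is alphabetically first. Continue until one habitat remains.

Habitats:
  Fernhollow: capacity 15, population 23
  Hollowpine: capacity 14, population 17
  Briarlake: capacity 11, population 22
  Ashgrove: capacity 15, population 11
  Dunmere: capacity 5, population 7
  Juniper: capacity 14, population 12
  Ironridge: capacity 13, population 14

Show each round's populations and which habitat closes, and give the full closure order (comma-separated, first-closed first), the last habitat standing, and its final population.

Closure order: Briarlake, Fernhollow, Dunmere, Hollowpine, Ironridge, Ashgrove
Last habitat: Juniper with 106 animals

Round 1: Ashgrove=11 Briarlake=22 Dunmere=7 Fernhollow=23 Hollowpine=17 Ironridge=14 Juniper=12 → close Briarlake (overflow 11)
  22÷6 = 3 each, +1 to first 4
Round 2: Ashgrove=15 Dunmere=11 Fernhollow=27 Hollowpine=21 Ironridge=17 Juniper=15 → close Fernhollow (overflow 12)
  27÷5 = 5 each, +1 to first 2
Round 3: Ashgrove=21 Dunmere=17 Hollowpine=26 Ironridge=22 Juniper=20 → close Dunmere (overflow 12)
  17÷4 = 4 each, +1 to first 1
Round 4: Ashgrove=26 Hollowpine=30 Ironridge=26 Juniper=24 → close Hollowpine (overflow 16)
  30÷3 = 10 each, +1 to first 0
Round 5: Ashgrove=36 Ironridge=36 Juniper=34 → close Ironridge (overflow 23)
  36÷2 = 18 each, +1 to first 0
Round 6: Ashgrove=54 Juniper=52 → close Ashgrove (overflow 39)
  54÷1 = 54 each, +1 to first 0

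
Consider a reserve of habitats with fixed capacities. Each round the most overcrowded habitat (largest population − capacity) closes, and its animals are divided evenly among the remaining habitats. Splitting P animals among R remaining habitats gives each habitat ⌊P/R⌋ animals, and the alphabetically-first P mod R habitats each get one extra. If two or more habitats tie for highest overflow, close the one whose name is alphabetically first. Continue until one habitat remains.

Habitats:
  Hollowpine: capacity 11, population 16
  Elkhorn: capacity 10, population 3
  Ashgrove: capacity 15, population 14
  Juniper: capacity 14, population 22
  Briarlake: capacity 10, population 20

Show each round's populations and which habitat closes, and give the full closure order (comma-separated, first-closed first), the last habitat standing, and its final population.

Round 1: Ashgrove=14 Briarlake=20 Elkhorn=3 Hollowpine=16 Juniper=22 → close Briarlake (overflow 10)
  20÷4 = 5 each, +1 to first 0
Round 2: Ashgrove=19 Elkhorn=8 Hollowpine=21 Juniper=27 → close Juniper (overflow 13)
  27÷3 = 9 each, +1 to first 0
Round 3: Ashgrove=28 Elkhorn=17 Hollowpine=30 → close Hollowpine (overflow 19)
  30÷2 = 15 each, +1 to first 0
Round 4: Ashgrove=43 Elkhorn=32 → close Ashgrove (overflow 28)
  43÷1 = 43 each, +1 to first 0

Closure order: Briarlake, Juniper, Hollowpine, Ashgrove
Last habitat: Elkhorn with 75 animals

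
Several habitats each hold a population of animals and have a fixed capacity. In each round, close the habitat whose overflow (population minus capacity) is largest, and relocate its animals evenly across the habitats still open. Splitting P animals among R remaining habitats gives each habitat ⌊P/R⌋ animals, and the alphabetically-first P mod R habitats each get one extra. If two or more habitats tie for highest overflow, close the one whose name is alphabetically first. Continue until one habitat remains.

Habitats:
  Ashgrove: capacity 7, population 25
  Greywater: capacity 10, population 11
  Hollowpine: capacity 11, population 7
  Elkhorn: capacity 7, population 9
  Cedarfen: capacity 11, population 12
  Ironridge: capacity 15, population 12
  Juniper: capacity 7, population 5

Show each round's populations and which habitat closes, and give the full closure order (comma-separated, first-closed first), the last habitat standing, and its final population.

Closure order: Ashgrove, Cedarfen, Elkhorn, Greywater, Juniper, Ironridge
Last habitat: Hollowpine with 81 animals

Round 1: Ashgrove=25 Cedarfen=12 Elkhorn=9 Greywater=11 Hollowpine=7 Ironridge=12 Juniper=5 → close Ashgrove (overflow 18)
  25÷6 = 4 each, +1 to first 1
Round 2: Cedarfen=17 Elkhorn=13 Greywater=15 Hollowpine=11 Ironridge=16 Juniper=9 → close Cedarfen (overflow 6)
  17÷5 = 3 each, +1 to first 2
Round 3: Elkhorn=17 Greywater=19 Hollowpine=14 Ironridge=19 Juniper=12 → close Elkhorn (overflow 10)
  17÷4 = 4 each, +1 to first 1
Round 4: Greywater=24 Hollowpine=18 Ironridge=23 Juniper=16 → close Greywater (overflow 14)
  24÷3 = 8 each, +1 to first 0
Round 5: Hollowpine=26 Ironridge=31 Juniper=24 → close Juniper (overflow 17)
  24÷2 = 12 each, +1 to first 0
Round 6: Hollowpine=38 Ironridge=43 → close Ironridge (overflow 28)
  43÷1 = 43 each, +1 to first 0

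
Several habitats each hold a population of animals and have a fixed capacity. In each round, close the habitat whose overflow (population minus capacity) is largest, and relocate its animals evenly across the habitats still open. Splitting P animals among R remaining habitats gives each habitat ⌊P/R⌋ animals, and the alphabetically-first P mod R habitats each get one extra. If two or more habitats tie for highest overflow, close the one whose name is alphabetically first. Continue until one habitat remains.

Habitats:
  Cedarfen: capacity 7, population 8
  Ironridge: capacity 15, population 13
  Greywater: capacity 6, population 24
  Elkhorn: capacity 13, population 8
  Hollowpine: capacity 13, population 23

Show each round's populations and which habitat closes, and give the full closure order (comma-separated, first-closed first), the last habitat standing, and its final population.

Closure order: Greywater, Hollowpine, Cedarfen, Ironridge
Last habitat: Elkhorn with 76 animals

Round 1: Cedarfen=8 Elkhorn=8 Greywater=24 Hollowpine=23 Ironridge=13 → close Greywater (overflow 18)
  24÷4 = 6 each, +1 to first 0
Round 2: Cedarfen=14 Elkhorn=14 Hollowpine=29 Ironridge=19 → close Hollowpine (overflow 16)
  29÷3 = 9 each, +1 to first 2
Round 3: Cedarfen=24 Elkhorn=24 Ironridge=28 → close Cedarfen (overflow 17)
  24÷2 = 12 each, +1 to first 0
Round 4: Elkhorn=36 Ironridge=40 → close Ironridge (overflow 25)
  40÷1 = 40 each, +1 to first 0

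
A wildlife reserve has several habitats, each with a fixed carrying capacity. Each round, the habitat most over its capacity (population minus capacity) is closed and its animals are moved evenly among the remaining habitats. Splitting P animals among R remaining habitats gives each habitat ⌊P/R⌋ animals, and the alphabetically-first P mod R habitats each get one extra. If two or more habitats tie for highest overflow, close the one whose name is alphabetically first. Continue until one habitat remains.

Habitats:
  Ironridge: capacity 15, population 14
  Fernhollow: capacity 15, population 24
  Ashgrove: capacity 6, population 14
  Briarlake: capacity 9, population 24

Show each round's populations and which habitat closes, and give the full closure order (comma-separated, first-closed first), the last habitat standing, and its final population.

Round 1: Ashgrove=14 Briarlake=24 Fernhollow=24 Ironridge=14 → close Briarlake (overflow 15)
  24÷3 = 8 each, +1 to first 0
Round 2: Ashgrove=22 Fernhollow=32 Ironridge=22 → close Fernhollow (overflow 17)
  32÷2 = 16 each, +1 to first 0
Round 3: Ashgrove=38 Ironridge=38 → close Ashgrove (overflow 32)
  38÷1 = 38 each, +1 to first 0

Closure order: Briarlake, Fernhollow, Ashgrove
Last habitat: Ironridge with 76 animals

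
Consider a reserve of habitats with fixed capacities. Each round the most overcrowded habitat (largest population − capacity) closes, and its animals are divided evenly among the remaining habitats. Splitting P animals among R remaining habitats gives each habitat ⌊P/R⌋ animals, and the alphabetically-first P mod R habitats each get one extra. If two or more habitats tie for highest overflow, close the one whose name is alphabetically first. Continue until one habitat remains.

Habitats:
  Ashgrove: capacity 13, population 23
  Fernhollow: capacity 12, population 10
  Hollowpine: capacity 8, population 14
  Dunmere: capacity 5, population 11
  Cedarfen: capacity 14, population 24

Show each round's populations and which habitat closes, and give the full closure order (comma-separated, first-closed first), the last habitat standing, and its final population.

Closure order: Ashgrove, Cedarfen, Dunmere, Hollowpine
Last habitat: Fernhollow with 82 animals

Round 1: Ashgrove=23 Cedarfen=24 Dunmere=11 Fernhollow=10 Hollowpine=14 → close Ashgrove (overflow 10)
  23÷4 = 5 each, +1 to first 3
Round 2: Cedarfen=30 Dunmere=17 Fernhollow=16 Hollowpine=19 → close Cedarfen (overflow 16)
  30÷3 = 10 each, +1 to first 0
Round 3: Dunmere=27 Fernhollow=26 Hollowpine=29 → close Dunmere (overflow 22)
  27÷2 = 13 each, +1 to first 1
Round 4: Fernhollow=40 Hollowpine=42 → close Hollowpine (overflow 34)
  42÷1 = 42 each, +1 to first 0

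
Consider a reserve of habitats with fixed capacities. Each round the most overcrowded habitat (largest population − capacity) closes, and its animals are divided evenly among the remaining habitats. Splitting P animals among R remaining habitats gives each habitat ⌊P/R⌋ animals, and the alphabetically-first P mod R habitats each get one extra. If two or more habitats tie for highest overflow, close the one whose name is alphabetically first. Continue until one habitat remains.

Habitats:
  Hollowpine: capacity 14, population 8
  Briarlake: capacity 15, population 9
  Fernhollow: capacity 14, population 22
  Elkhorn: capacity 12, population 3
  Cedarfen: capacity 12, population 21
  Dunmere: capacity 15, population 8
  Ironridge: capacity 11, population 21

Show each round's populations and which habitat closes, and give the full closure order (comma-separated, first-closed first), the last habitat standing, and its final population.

Closure order: Ironridge, Cedarfen, Fernhollow, Briarlake, Dunmere, Hollowpine
Last habitat: Elkhorn with 92 animals

Round 1: Briarlake=9 Cedarfen=21 Dunmere=8 Elkhorn=3 Fernhollow=22 Hollowpine=8 Ironridge=21 → close Ironridge (overflow 10)
  21÷6 = 3 each, +1 to first 3
Round 2: Briarlake=13 Cedarfen=25 Dunmere=12 Elkhorn=6 Fernhollow=25 Hollowpine=11 → close Cedarfen (overflow 13)
  25÷5 = 5 each, +1 to first 0
Round 3: Briarlake=18 Dunmere=17 Elkhorn=11 Fernhollow=30 Hollowpine=16 → close Fernhollow (overflow 16)
  30÷4 = 7 each, +1 to first 2
Round 4: Briarlake=26 Dunmere=25 Elkhorn=18 Hollowpine=23 → close Briarlake (overflow 11)
  26÷3 = 8 each, +1 to first 2
Round 5: Dunmere=34 Elkhorn=27 Hollowpine=31 → close Dunmere (overflow 19)
  34÷2 = 17 each, +1 to first 0
Round 6: Elkhorn=44 Hollowpine=48 → close Hollowpine (overflow 34)
  48÷1 = 48 each, +1 to first 0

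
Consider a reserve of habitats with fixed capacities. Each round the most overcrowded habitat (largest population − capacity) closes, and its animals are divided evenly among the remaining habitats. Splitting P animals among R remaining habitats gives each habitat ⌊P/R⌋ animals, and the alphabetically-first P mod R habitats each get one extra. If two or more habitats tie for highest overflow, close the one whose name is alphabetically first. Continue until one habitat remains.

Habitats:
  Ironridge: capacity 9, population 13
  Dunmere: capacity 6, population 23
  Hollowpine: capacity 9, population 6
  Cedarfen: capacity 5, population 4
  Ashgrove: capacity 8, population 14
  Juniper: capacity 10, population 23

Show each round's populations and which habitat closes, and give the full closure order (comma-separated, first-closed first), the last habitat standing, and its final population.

Round 1: Ashgrove=14 Cedarfen=4 Dunmere=23 Hollowpine=6 Ironridge=13 Juniper=23 → close Dunmere (overflow 17)
  23÷5 = 4 each, +1 to first 3
Round 2: Ashgrove=19 Cedarfen=9 Hollowpine=11 Ironridge=17 Juniper=27 → close Juniper (overflow 17)
  27÷4 = 6 each, +1 to first 3
Round 3: Ashgrove=26 Cedarfen=16 Hollowpine=18 Ironridge=23 → close Ashgrove (overflow 18)
  26÷3 = 8 each, +1 to first 2
Round 4: Cedarfen=25 Hollowpine=27 Ironridge=31 → close Ironridge (overflow 22)
  31÷2 = 15 each, +1 to first 1
Round 5: Cedarfen=41 Hollowpine=42 → close Cedarfen (overflow 36)
  41÷1 = 41 each, +1 to first 0

Closure order: Dunmere, Juniper, Ashgrove, Ironridge, Cedarfen
Last habitat: Hollowpine with 83 animals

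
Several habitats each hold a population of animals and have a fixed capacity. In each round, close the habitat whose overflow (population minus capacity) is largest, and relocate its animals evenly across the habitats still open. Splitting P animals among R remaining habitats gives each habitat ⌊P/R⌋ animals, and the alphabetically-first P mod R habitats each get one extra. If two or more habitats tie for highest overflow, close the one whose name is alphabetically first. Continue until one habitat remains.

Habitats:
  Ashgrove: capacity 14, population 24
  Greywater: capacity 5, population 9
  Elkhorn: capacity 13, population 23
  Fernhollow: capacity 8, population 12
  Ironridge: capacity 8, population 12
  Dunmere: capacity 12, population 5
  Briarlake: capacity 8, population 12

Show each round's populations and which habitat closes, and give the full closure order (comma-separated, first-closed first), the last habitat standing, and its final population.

Closure order: Ashgrove, Elkhorn, Briarlake, Fernhollow, Greywater, Ironridge
Last habitat: Dunmere with 97 animals

Round 1: Ashgrove=24 Briarlake=12 Dunmere=5 Elkhorn=23 Fernhollow=12 Greywater=9 Ironridge=12 → close Ashgrove (overflow 10)
  24÷6 = 4 each, +1 to first 0
Round 2: Briarlake=16 Dunmere=9 Elkhorn=27 Fernhollow=16 Greywater=13 Ironridge=16 → close Elkhorn (overflow 14)
  27÷5 = 5 each, +1 to first 2
Round 3: Briarlake=22 Dunmere=15 Fernhollow=21 Greywater=18 Ironridge=21 → close Briarlake (overflow 14)
  22÷4 = 5 each, +1 to first 2
Round 4: Dunmere=21 Fernhollow=27 Greywater=23 Ironridge=26 → close Fernhollow (overflow 19)
  27÷3 = 9 each, +1 to first 0
Round 5: Dunmere=30 Greywater=32 Ironridge=35 → close Greywater (overflow 27)
  32÷2 = 16 each, +1 to first 0
Round 6: Dunmere=46 Ironridge=51 → close Ironridge (overflow 43)
  51÷1 = 51 each, +1 to first 0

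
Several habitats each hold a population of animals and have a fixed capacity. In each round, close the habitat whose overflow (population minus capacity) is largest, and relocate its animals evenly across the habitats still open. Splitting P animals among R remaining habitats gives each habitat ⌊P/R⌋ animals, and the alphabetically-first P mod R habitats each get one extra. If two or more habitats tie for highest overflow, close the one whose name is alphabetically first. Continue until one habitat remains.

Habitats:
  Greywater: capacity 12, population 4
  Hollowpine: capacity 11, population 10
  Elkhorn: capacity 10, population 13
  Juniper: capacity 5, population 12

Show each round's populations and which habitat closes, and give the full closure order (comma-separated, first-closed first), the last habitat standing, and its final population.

Round 1: Elkhorn=13 Greywater=4 Hollowpine=10 Juniper=12 → close Juniper (overflow 7)
  12÷3 = 4 each, +1 to first 0
Round 2: Elkhorn=17 Greywater=8 Hollowpine=14 → close Elkhorn (overflow 7)
  17÷2 = 8 each, +1 to first 1
Round 3: Greywater=17 Hollowpine=22 → close Hollowpine (overflow 11)
  22÷1 = 22 each, +1 to first 0

Closure order: Juniper, Elkhorn, Hollowpine
Last habitat: Greywater with 39 animals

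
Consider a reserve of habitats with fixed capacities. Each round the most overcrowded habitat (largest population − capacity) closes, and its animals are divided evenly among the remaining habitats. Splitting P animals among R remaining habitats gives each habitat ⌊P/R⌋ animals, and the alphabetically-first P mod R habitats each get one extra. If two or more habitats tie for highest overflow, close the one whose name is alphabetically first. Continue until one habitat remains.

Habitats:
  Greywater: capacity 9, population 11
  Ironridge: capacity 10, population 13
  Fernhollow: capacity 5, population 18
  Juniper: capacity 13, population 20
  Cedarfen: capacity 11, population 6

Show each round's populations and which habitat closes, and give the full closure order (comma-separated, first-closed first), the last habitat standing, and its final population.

Closure order: Fernhollow, Juniper, Greywater, Ironridge
Last habitat: Cedarfen with 68 animals

Round 1: Cedarfen=6 Fernhollow=18 Greywater=11 Ironridge=13 Juniper=20 → close Fernhollow (overflow 13)
  18÷4 = 4 each, +1 to first 2
Round 2: Cedarfen=11 Greywater=16 Ironridge=17 Juniper=24 → close Juniper (overflow 11)
  24÷3 = 8 each, +1 to first 0
Round 3: Cedarfen=19 Greywater=24 Ironridge=25 → close Greywater (overflow 15)
  24÷2 = 12 each, +1 to first 0
Round 4: Cedarfen=31 Ironridge=37 → close Ironridge (overflow 27)
  37÷1 = 37 each, +1 to first 0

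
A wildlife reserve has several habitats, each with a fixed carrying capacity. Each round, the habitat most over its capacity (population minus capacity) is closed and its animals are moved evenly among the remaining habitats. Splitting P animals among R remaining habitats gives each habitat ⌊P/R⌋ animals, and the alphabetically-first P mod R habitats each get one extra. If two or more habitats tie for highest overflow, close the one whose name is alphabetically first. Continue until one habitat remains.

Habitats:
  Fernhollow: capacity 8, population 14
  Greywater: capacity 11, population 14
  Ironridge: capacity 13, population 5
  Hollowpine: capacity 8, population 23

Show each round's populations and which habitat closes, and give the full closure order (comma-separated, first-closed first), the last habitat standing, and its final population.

Closure order: Hollowpine, Fernhollow, Greywater
Last habitat: Ironridge with 56 animals

Round 1: Fernhollow=14 Greywater=14 Hollowpine=23 Ironridge=5 → close Hollowpine (overflow 15)
  23÷3 = 7 each, +1 to first 2
Round 2: Fernhollow=22 Greywater=22 Ironridge=12 → close Fernhollow (overflow 14)
  22÷2 = 11 each, +1 to first 0
Round 3: Greywater=33 Ironridge=23 → close Greywater (overflow 22)
  33÷1 = 33 each, +1 to first 0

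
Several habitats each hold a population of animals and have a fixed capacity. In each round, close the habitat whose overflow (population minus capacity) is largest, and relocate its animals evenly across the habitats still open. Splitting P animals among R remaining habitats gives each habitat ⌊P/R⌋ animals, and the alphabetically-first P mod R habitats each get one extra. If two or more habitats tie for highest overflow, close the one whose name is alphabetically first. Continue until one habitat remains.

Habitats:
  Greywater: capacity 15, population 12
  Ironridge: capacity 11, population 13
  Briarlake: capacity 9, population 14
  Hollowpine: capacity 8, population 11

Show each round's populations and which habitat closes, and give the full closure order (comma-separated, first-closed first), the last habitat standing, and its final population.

Round 1: Briarlake=14 Greywater=12 Hollowpine=11 Ironridge=13 → close Briarlake (overflow 5)
  14÷3 = 4 each, +1 to first 2
Round 2: Greywater=17 Hollowpine=16 Ironridge=17 → close Hollowpine (overflow 8)
  16÷2 = 8 each, +1 to first 0
Round 3: Greywater=25 Ironridge=25 → close Ironridge (overflow 14)
  25÷1 = 25 each, +1 to first 0

Closure order: Briarlake, Hollowpine, Ironridge
Last habitat: Greywater with 50 animals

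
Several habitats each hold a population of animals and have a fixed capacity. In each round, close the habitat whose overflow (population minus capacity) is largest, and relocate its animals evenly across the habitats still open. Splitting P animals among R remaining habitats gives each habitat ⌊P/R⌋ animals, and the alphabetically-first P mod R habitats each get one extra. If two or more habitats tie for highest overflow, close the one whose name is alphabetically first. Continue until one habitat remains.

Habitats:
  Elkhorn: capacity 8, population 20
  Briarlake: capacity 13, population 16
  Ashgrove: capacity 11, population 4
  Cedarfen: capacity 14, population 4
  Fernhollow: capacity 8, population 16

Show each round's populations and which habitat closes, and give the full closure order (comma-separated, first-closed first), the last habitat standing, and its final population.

Round 1: Ashgrove=4 Briarlake=16 Cedarfen=4 Elkhorn=20 Fernhollow=16 → close Elkhorn (overflow 12)
  20÷4 = 5 each, +1 to first 0
Round 2: Ashgrove=9 Briarlake=21 Cedarfen=9 Fernhollow=21 → close Fernhollow (overflow 13)
  21÷3 = 7 each, +1 to first 0
Round 3: Ashgrove=16 Briarlake=28 Cedarfen=16 → close Briarlake (overflow 15)
  28÷2 = 14 each, +1 to first 0
Round 4: Ashgrove=30 Cedarfen=30 → close Ashgrove (overflow 19)
  30÷1 = 30 each, +1 to first 0

Closure order: Elkhorn, Fernhollow, Briarlake, Ashgrove
Last habitat: Cedarfen with 60 animals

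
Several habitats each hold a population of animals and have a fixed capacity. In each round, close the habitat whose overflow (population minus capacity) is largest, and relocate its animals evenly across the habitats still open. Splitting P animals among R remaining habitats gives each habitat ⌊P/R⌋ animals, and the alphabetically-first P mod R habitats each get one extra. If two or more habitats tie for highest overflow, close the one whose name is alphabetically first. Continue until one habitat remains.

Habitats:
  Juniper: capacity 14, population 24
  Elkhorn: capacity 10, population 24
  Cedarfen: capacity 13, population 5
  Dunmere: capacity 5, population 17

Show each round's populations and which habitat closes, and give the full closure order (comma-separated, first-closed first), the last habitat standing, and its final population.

Round 1: Cedarfen=5 Dunmere=17 Elkhorn=24 Juniper=24 → close Elkhorn (overflow 14)
  24÷3 = 8 each, +1 to first 0
Round 2: Cedarfen=13 Dunmere=25 Juniper=32 → close Dunmere (overflow 20)
  25÷2 = 12 each, +1 to first 1
Round 3: Cedarfen=26 Juniper=44 → close Juniper (overflow 30)
  44÷1 = 44 each, +1 to first 0

Closure order: Elkhorn, Dunmere, Juniper
Last habitat: Cedarfen with 70 animals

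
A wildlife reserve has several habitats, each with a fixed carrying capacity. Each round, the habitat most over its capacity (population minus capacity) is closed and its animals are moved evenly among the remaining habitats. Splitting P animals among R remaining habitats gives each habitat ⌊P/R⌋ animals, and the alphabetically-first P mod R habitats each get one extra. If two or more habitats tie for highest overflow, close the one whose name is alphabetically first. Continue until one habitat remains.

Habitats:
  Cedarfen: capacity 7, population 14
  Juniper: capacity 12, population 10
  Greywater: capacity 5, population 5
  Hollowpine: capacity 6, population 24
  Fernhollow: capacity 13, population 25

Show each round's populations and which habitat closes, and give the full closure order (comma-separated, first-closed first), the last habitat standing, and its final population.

Closure order: Hollowpine, Fernhollow, Cedarfen, Greywater
Last habitat: Juniper with 78 animals

Round 1: Cedarfen=14 Fernhollow=25 Greywater=5 Hollowpine=24 Juniper=10 → close Hollowpine (overflow 18)
  24÷4 = 6 each, +1 to first 0
Round 2: Cedarfen=20 Fernhollow=31 Greywater=11 Juniper=16 → close Fernhollow (overflow 18)
  31÷3 = 10 each, +1 to first 1
Round 3: Cedarfen=31 Greywater=21 Juniper=26 → close Cedarfen (overflow 24)
  31÷2 = 15 each, +1 to first 1
Round 4: Greywater=37 Juniper=41 → close Greywater (overflow 32)
  37÷1 = 37 each, +1 to first 0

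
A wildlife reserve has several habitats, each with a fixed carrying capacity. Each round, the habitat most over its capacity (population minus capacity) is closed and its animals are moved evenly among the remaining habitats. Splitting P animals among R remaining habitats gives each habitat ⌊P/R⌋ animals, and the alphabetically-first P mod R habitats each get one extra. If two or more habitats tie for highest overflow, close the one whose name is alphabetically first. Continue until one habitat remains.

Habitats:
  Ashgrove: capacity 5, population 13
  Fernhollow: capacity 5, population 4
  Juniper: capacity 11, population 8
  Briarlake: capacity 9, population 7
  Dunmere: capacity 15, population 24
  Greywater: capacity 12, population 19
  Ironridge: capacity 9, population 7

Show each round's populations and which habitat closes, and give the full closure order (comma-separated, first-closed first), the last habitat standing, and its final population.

Round 1: Ashgrove=13 Briarlake=7 Dunmere=24 Fernhollow=4 Greywater=19 Ironridge=7 Juniper=8 → close Dunmere (overflow 9)
  24÷6 = 4 each, +1 to first 0
Round 2: Ashgrove=17 Briarlake=11 Fernhollow=8 Greywater=23 Ironridge=11 Juniper=12 → close Ashgrove (overflow 12)
  17÷5 = 3 each, +1 to first 2
Round 3: Briarlake=15 Fernhollow=12 Greywater=26 Ironridge=14 Juniper=15 → close Greywater (overflow 14)
  26÷4 = 6 each, +1 to first 2
Round 4: Briarlake=22 Fernhollow=19 Ironridge=20 Juniper=21 → close Fernhollow (overflow 14)
  19÷3 = 6 each, +1 to first 1
Round 5: Briarlake=29 Ironridge=26 Juniper=27 → close Briarlake (overflow 20)
  29÷2 = 14 each, +1 to first 1
Round 6: Ironridge=41 Juniper=41 → close Ironridge (overflow 32)
  41÷1 = 41 each, +1 to first 0

Closure order: Dunmere, Ashgrove, Greywater, Fernhollow, Briarlake, Ironridge
Last habitat: Juniper with 82 animals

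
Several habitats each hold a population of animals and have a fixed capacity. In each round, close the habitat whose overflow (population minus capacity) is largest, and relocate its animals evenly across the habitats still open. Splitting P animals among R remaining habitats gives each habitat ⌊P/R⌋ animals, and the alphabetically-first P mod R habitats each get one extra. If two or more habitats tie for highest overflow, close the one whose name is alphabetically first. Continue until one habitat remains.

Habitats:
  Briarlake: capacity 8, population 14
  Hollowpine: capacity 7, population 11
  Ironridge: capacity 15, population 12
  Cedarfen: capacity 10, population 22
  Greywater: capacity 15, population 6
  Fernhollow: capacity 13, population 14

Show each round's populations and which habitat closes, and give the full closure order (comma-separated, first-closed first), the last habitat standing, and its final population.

Closure order: Cedarfen, Briarlake, Hollowpine, Fernhollow, Ironridge
Last habitat: Greywater with 79 animals

Round 1: Briarlake=14 Cedarfen=22 Fernhollow=14 Greywater=6 Hollowpine=11 Ironridge=12 → close Cedarfen (overflow 12)
  22÷5 = 4 each, +1 to first 2
Round 2: Briarlake=19 Fernhollow=19 Greywater=10 Hollowpine=15 Ironridge=16 → close Briarlake (overflow 11)
  19÷4 = 4 each, +1 to first 3
Round 3: Fernhollow=24 Greywater=15 Hollowpine=20 Ironridge=20 → close Hollowpine (overflow 13)
  20÷3 = 6 each, +1 to first 2
Round 4: Fernhollow=31 Greywater=22 Ironridge=26 → close Fernhollow (overflow 18)
  31÷2 = 15 each, +1 to first 1
Round 5: Greywater=38 Ironridge=41 → close Ironridge (overflow 26)
  41÷1 = 41 each, +1 to first 0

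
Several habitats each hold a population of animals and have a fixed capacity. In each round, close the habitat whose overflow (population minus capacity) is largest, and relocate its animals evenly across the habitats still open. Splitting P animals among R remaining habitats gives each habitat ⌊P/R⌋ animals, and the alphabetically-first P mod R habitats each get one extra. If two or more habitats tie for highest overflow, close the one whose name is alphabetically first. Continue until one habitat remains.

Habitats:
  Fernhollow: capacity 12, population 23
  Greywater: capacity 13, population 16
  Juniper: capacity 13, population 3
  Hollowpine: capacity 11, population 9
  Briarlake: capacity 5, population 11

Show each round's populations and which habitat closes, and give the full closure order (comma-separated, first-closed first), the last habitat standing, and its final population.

Round 1: Briarlake=11 Fernhollow=23 Greywater=16 Hollowpine=9 Juniper=3 → close Fernhollow (overflow 11)
  23÷4 = 5 each, +1 to first 3
Round 2: Briarlake=17 Greywater=22 Hollowpine=15 Juniper=8 → close Briarlake (overflow 12)
  17÷3 = 5 each, +1 to first 2
Round 3: Greywater=28 Hollowpine=21 Juniper=13 → close Greywater (overflow 15)
  28÷2 = 14 each, +1 to first 0
Round 4: Hollowpine=35 Juniper=27 → close Hollowpine (overflow 24)
  35÷1 = 35 each, +1 to first 0

Closure order: Fernhollow, Briarlake, Greywater, Hollowpine
Last habitat: Juniper with 62 animals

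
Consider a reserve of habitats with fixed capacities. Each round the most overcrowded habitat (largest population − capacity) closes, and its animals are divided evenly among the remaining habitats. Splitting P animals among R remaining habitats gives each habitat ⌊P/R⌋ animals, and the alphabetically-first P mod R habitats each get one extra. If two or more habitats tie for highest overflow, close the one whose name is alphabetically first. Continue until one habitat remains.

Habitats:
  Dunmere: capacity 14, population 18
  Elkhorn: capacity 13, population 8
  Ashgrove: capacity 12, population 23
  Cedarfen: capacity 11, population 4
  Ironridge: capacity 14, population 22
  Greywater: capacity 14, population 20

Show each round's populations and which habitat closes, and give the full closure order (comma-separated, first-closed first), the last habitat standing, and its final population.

Round 1: Ashgrove=23 Cedarfen=4 Dunmere=18 Elkhorn=8 Greywater=20 Ironridge=22 → close Ashgrove (overflow 11)
  23÷5 = 4 each, +1 to first 3
Round 2: Cedarfen=9 Dunmere=23 Elkhorn=13 Greywater=24 Ironridge=26 → close Ironridge (overflow 12)
  26÷4 = 6 each, +1 to first 2
Round 3: Cedarfen=16 Dunmere=30 Elkhorn=19 Greywater=30 → close Dunmere (overflow 16)
  30÷3 = 10 each, +1 to first 0
Round 4: Cedarfen=26 Elkhorn=29 Greywater=40 → close Greywater (overflow 26)
  40÷2 = 20 each, +1 to first 0
Round 5: Cedarfen=46 Elkhorn=49 → close Elkhorn (overflow 36)
  49÷1 = 49 each, +1 to first 0

Closure order: Ashgrove, Ironridge, Dunmere, Greywater, Elkhorn
Last habitat: Cedarfen with 95 animals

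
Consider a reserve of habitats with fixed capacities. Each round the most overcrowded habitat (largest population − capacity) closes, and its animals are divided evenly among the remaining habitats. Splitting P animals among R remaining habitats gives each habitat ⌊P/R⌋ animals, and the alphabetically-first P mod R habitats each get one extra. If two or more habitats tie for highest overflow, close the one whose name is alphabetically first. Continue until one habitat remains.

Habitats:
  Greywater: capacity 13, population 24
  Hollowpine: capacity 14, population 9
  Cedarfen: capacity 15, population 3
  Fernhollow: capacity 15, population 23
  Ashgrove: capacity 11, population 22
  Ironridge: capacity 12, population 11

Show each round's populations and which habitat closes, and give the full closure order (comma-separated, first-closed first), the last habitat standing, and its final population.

Round 1: Ashgrove=22 Cedarfen=3 Fernhollow=23 Greywater=24 Hollowpine=9 Ironridge=11 → close Ashgrove (overflow 11)
  22÷5 = 4 each, +1 to first 2
Round 2: Cedarfen=8 Fernhollow=28 Greywater=28 Hollowpine=13 Ironridge=15 → close Greywater (overflow 15)
  28÷4 = 7 each, +1 to first 0
Round 3: Cedarfen=15 Fernhollow=35 Hollowpine=20 Ironridge=22 → close Fernhollow (overflow 20)
  35÷3 = 11 each, +1 to first 2
Round 4: Cedarfen=27 Hollowpine=32 Ironridge=33 → close Ironridge (overflow 21)
  33÷2 = 16 each, +1 to first 1
Round 5: Cedarfen=44 Hollowpine=48 → close Hollowpine (overflow 34)
  48÷1 = 48 each, +1 to first 0

Closure order: Ashgrove, Greywater, Fernhollow, Ironridge, Hollowpine
Last habitat: Cedarfen with 92 animals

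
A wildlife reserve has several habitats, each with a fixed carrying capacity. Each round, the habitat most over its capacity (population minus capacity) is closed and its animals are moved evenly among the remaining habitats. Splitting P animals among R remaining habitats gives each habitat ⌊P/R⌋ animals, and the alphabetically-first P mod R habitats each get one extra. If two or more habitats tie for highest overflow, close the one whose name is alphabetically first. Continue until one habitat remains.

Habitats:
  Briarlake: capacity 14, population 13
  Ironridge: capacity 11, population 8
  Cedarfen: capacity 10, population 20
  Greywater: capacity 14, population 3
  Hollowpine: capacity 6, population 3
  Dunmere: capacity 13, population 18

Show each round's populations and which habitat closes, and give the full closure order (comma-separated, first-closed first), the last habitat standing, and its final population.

Closure order: Cedarfen, Dunmere, Briarlake, Hollowpine, Ironridge
Last habitat: Greywater with 65 animals

Round 1: Briarlake=13 Cedarfen=20 Dunmere=18 Greywater=3 Hollowpine=3 Ironridge=8 → close Cedarfen (overflow 10)
  20÷5 = 4 each, +1 to first 0
Round 2: Briarlake=17 Dunmere=22 Greywater=7 Hollowpine=7 Ironridge=12 → close Dunmere (overflow 9)
  22÷4 = 5 each, +1 to first 2
Round 3: Briarlake=23 Greywater=13 Hollowpine=12 Ironridge=17 → close Briarlake (overflow 9)
  23÷3 = 7 each, +1 to first 2
Round 4: Greywater=21 Hollowpine=20 Ironridge=24 → close Hollowpine (overflow 14)
  20÷2 = 10 each, +1 to first 0
Round 5: Greywater=31 Ironridge=34 → close Ironridge (overflow 23)
  34÷1 = 34 each, +1 to first 0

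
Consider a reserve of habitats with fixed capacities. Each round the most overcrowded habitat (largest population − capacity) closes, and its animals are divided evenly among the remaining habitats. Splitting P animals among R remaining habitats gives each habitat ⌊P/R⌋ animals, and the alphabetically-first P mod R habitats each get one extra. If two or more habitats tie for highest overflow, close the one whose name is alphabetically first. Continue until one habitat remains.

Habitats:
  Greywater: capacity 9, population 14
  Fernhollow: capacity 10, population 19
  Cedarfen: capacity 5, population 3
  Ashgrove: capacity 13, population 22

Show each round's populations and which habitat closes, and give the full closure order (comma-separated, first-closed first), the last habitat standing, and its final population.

Round 1: Ashgrove=22 Cedarfen=3 Fernhollow=19 Greywater=14 → close Ashgrove (overflow 9)
  22÷3 = 7 each, +1 to first 1
Round 2: Cedarfen=11 Fernhollow=26 Greywater=21 → close Fernhollow (overflow 16)
  26÷2 = 13 each, +1 to first 0
Round 3: Cedarfen=24 Greywater=34 → close Greywater (overflow 25)
  34÷1 = 34 each, +1 to first 0

Closure order: Ashgrove, Fernhollow, Greywater
Last habitat: Cedarfen with 58 animals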